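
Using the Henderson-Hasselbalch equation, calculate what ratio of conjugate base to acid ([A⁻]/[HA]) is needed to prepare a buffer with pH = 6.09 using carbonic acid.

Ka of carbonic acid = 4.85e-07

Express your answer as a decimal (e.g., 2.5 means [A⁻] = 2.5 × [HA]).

pKa = -log(4.85e-07) = 6.3143. pH = pKa + log([A⁻]/[HA]), so log([A⁻]/[HA]) = pH − pKa = 6.09 − 6.3143 = -0.2243. [A⁻]/[HA] = 10^(-0.2243) = 0.597

[A⁻]/[HA] = 0.597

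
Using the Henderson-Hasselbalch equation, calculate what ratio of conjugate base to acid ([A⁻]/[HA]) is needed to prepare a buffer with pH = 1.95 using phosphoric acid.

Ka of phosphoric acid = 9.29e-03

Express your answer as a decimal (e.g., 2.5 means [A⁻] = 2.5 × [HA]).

pKa = -log(9.29e-03) = 2.0320. pH = pKa + log([A⁻]/[HA]), so log([A⁻]/[HA]) = pH − pKa = 1.95 − 2.0320 = -0.0820. [A⁻]/[HA] = 10^(-0.0820) = 0.828

[A⁻]/[HA] = 0.828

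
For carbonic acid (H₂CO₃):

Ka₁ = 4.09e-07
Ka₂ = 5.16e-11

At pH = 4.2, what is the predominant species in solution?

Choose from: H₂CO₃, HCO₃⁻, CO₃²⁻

pKa₁ = 6.39, pKa₂ = 10.29. For a polyprotic acid the predominant species crosses at each pKa: below pKa_n the protonated form dominates, above it the deprotonated form does. At pH = 4.2, the predominant species is H₂CO₃.

H₂CO₃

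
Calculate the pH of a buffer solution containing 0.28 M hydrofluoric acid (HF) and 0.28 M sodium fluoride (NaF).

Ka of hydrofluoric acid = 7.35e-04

pKa = -log(7.35e-04) = 3.13. pH = pKa + log([A⁻]/[HA]) = 3.13 + log(0.28/0.28)

pH = 3.13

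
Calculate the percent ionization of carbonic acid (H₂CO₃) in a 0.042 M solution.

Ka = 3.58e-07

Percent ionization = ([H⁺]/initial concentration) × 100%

Using Ka equilibrium: x² + Ka×x - Ka×C = 0. Solving: [H⁺] = 1.2244e-04. Percent = (1.2244e-04/0.042) × 100

Percent ionization = 0.292%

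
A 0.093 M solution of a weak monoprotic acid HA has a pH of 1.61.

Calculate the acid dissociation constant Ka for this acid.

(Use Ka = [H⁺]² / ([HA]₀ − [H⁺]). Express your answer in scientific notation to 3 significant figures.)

[H⁺] = 10^(−pH) = 10^(−1.61) = 2.455e-02 M. For HA ⇌ H⁺ + A⁻, Ka = [H⁺][A⁻]/[HA] = [H⁺]² / ([HA]₀ − [H⁺]) = (2.455e-02)² / (0.093 − 2.455e-02) = 8.80e-03.

K_a = 8.80e-03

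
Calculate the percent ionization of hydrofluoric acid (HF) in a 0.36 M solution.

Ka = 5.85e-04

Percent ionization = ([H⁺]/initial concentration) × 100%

Using Ka equilibrium: x² + Ka×x - Ka×C = 0. Solving: [H⁺] = 1.4223e-02. Percent = (1.4223e-02/0.36) × 100

Percent ionization = 3.95%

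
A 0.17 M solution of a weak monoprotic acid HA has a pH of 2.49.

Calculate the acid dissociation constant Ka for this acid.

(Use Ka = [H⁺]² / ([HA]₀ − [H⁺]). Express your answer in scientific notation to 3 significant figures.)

[H⁺] = 10^(−pH) = 10^(−2.49) = 3.236e-03 M. For HA ⇌ H⁺ + A⁻, Ka = [H⁺][A⁻]/[HA] = [H⁺]² / ([HA]₀ − [H⁺]) = (3.236e-03)² / (0.17 − 3.236e-03) = 6.28e-05.

K_a = 6.28e-05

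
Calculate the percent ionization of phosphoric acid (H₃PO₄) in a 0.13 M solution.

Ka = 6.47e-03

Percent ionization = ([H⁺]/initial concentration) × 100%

Using Ka equilibrium: x² + Ka×x - Ka×C = 0. Solving: [H⁺] = 2.5947e-02. Percent = (2.5947e-02/0.13) × 100

Percent ionization = 20%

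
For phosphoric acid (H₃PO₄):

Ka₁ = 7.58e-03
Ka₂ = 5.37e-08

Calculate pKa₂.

pKa₂ = -log(Ka₂) = -log(5.37e-08) = 7.27.

pK_{a2} = 7.27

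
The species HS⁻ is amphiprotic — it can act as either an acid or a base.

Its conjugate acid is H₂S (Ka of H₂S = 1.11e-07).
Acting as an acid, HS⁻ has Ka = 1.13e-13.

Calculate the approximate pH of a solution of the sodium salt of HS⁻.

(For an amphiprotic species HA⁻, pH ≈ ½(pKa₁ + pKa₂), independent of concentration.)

pKa₁ = -log(1.11e-07) = 6.95; pKa₂ = -log(1.13e-13) = 12.95. For an amphiprotic species, pH ≈ ½(pKa₁ + pKa₂) = ½(6.95 + 12.95) = 9.95.

pH = 9.95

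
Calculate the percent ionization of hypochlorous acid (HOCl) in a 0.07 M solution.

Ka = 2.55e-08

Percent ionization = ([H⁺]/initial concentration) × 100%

Using Ka equilibrium: x² + Ka×x - Ka×C = 0. Solving: [H⁺] = 4.2237e-05. Percent = (4.2237e-05/0.07) × 100

Percent ionization = 0.0603%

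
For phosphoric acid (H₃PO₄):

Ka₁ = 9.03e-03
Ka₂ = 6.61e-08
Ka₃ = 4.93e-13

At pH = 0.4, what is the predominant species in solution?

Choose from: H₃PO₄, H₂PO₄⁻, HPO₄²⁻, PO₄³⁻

pKa₁ = 2.04, pKa₂ = 7.18, pKa₃ = 12.31. For a polyprotic acid the predominant species crosses at each pKa: below pKa_n the protonated form dominates, above it the deprotonated form does. At pH = 0.4, the predominant species is H₃PO₄.

H₃PO₄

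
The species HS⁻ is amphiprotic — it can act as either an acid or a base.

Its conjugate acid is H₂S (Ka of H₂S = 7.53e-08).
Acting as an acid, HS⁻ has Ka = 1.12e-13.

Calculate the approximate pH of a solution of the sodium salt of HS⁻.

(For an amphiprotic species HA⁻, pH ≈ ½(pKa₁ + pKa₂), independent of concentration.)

pKa₁ = -log(7.53e-08) = 7.12; pKa₂ = -log(1.12e-13) = 12.95. For an amphiprotic species, pH ≈ ½(pKa₁ + pKa₂) = ½(7.12 + 12.95) = 10.04.

pH = 10.04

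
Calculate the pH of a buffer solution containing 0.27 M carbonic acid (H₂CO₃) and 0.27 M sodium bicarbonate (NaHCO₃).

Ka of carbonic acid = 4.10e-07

pKa = -log(4.10e-07) = 6.39. pH = pKa + log([A⁻]/[HA]) = 6.39 + log(0.27/0.27)

pH = 6.39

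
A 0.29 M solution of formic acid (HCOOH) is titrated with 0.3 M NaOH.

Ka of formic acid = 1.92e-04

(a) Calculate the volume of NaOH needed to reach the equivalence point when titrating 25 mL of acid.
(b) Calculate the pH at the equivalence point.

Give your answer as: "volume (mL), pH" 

moles acid = 0.29 × 25/1000 = 0.00725 mol; V_base = moles/0.3 × 1000 = 24.2 mL. At equivalence only the conjugate base is present: [A⁻] = 0.00725/0.049 = 1.4746e-01 M. Kb = Kw/Ka = 5.21e-11; [OH⁻] = √(Kb × [A⁻]) = 2.7713e-06; pOH = 5.56; pH = 14 - pOH = 8.44.

V = 24.2 mL, pH = 8.44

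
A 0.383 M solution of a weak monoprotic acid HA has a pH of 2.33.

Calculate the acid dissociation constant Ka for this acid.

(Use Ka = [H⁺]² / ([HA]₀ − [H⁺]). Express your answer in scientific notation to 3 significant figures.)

[H⁺] = 10^(−pH) = 10^(−2.33) = 4.677e-03 M. For HA ⇌ H⁺ + A⁻, Ka = [H⁺][A⁻]/[HA] = [H⁺]² / ([HA]₀ − [H⁺]) = (4.677e-03)² / (0.383 − 4.677e-03) = 5.78e-05.

K_a = 5.78e-05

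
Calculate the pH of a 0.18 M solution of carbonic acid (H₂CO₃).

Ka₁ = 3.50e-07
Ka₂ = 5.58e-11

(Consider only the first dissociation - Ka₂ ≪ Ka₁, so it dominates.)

First dissociation dominates. From Ka₁ = [H⁺][HA⁻]/[H₂A], x² + Ka₁·x − Ka₁·C = 0 with C = 0.18 M and Ka₁ = 3.50e-07. Solving: [H⁺] = (−Ka₁ + √(Ka₁² + 4·Ka₁·C)) / 2 = 2.5082e-04 M. pH = -log(2.5082e-04) = 3.60.

pH = 3.60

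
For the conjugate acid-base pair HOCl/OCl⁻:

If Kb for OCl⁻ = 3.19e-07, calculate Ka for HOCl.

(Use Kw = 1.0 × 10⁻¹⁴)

For a conjugate pair Ka × Kb = Kw, so Ka = Kw/Kb = 1.0 × 10⁻¹⁴ / 3.19e-07 = 3.13e-08.

K_a = 3.13e-08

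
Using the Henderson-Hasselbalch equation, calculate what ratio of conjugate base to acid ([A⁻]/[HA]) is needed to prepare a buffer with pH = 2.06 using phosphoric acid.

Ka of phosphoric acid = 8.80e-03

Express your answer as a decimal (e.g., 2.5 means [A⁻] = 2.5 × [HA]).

pKa = -log(8.80e-03) = 2.0555. pH = pKa + log([A⁻]/[HA]), so log([A⁻]/[HA]) = pH − pKa = 2.06 − 2.0555 = 0.0045. [A⁻]/[HA] = 10^(0.0045) = 1.01

[A⁻]/[HA] = 1.01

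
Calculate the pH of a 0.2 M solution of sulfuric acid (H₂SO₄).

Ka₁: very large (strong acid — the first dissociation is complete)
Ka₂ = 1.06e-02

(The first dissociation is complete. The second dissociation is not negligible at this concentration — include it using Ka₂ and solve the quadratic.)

First dissociation is complete: [H⁺]₀ = [HSO₄⁻]₀ = C = 0.2 M. Second dissociation HSO₄⁻ ⇌ H⁺ + SO₄²⁻: let x = [SO₄²⁻]. Ka₂ = (C + x)·x / (C − x) = 1.06e-02 → x² + (C + Ka₂)·x − Ka₂·C = 0 → x² + 0.21060·x − 2.120e-03 = 0. x = (−0.21060 + √(0.21060² + 4 × 2.120e-03)) / 2 = 9.6265e-03 M. [H⁺] = C + x = 0.2 + 9.6265e-03 = 2.0963e-01 M. pH = -log(2.0963e-01) = 0.68.

pH = 0.68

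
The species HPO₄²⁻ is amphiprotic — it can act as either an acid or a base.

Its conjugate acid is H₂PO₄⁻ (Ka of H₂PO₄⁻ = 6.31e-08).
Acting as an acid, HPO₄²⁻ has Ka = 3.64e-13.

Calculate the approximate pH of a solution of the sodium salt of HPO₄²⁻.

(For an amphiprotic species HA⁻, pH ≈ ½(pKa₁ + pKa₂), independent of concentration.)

pKa₁ = -log(6.31e-08) = 7.20; pKa₂ = -log(3.64e-13) = 12.44. For an amphiprotic species, pH ≈ ½(pKa₁ + pKa₂) = ½(7.20 + 12.44) = 9.82.

pH = 9.82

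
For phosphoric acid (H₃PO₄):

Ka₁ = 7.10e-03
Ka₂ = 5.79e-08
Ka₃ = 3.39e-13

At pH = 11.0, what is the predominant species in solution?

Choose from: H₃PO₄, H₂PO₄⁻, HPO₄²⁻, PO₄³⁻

pKa₁ = 2.15, pKa₂ = 7.24, pKa₃ = 12.47. For a polyprotic acid the predominant species crosses at each pKa: below pKa_n the protonated form dominates, above it the deprotonated form does. At pH = 11.0, the predominant species is HPO₄²⁻.

HPO₄²⁻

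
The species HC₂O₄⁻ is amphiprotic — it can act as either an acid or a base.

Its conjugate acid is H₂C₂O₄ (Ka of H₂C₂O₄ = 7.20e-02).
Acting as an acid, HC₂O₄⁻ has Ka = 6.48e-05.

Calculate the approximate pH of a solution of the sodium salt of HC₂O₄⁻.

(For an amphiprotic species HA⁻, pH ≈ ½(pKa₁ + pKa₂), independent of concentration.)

pKa₁ = -log(7.20e-02) = 1.14; pKa₂ = -log(6.48e-05) = 4.19. For an amphiprotic species, pH ≈ ½(pKa₁ + pKa₂) = ½(1.14 + 4.19) = 2.67.

pH = 2.67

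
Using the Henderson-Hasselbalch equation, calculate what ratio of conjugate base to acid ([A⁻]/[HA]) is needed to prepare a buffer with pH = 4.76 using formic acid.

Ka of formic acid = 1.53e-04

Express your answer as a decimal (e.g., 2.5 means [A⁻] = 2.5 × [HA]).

pKa = -log(1.53e-04) = 3.8153. pH = pKa + log([A⁻]/[HA]), so log([A⁻]/[HA]) = pH − pKa = 4.76 − 3.8153 = 0.9447. [A⁻]/[HA] = 10^(0.9447) = 8.80

[A⁻]/[HA] = 8.80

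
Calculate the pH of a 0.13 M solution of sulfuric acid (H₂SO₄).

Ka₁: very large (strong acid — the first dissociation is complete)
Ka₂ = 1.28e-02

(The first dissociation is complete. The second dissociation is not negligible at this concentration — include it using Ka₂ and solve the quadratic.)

First dissociation is complete: [H⁺]₀ = [HSO₄⁻]₀ = C = 0.13 M. Second dissociation HSO₄⁻ ⇌ H⁺ + SO₄²⁻: let x = [SO₄²⁻]. Ka₂ = (C + x)·x / (C − x) = 1.28e-02 → x² + (C + Ka₂)·x − Ka₂·C = 0 → x² + 0.14280·x − 1.664e-03 = 0. x = (−0.14280 + √(0.14280² + 4 × 1.664e-03)) / 2 = 1.0831e-02 M. [H⁺] = C + x = 0.13 + 1.0831e-02 = 1.4083e-01 M. pH = -log(1.4083e-01) = 0.85.

pH = 0.85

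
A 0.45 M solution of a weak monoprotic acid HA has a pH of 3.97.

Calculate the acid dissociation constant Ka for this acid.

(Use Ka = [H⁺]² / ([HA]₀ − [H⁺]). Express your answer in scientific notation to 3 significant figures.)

[H⁺] = 10^(−pH) = 10^(−3.97) = 1.072e-04 M. For HA ⇌ H⁺ + A⁻, Ka = [H⁺][A⁻]/[HA] = [H⁺]² / ([HA]₀ − [H⁺]) = (1.072e-04)² / (0.45 − 1.072e-04) = 2.55e-08.

K_a = 2.55e-08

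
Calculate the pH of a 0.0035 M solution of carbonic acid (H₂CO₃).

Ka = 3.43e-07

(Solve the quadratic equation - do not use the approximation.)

x² + Ka×x - Ka×C = 0. Using quadratic formula: [H⁺] = 3.4477e-05

pH = 4.46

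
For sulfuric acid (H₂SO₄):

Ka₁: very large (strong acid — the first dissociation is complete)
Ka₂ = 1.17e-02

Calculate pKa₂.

pKa₂ = -log(Ka₂) = -log(1.17e-02) = 1.93.

pK_{a2} = 1.93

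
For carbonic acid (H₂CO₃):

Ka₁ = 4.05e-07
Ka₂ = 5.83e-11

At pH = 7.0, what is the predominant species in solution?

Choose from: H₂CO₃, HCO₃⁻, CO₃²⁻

pKa₁ = 6.39, pKa₂ = 10.23. For a polyprotic acid the predominant species crosses at each pKa: below pKa_n the protonated form dominates, above it the deprotonated form does. At pH = 7.0, the predominant species is HCO₃⁻.

HCO₃⁻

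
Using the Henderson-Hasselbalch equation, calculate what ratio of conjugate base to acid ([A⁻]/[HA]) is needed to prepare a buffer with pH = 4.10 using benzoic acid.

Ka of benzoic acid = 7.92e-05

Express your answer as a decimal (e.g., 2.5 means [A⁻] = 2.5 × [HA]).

pKa = -log(7.92e-05) = 4.1013. pH = pKa + log([A⁻]/[HA]), so log([A⁻]/[HA]) = pH − pKa = 4.10 − 4.1013 = -0.0013. [A⁻]/[HA] = 10^(-0.0013) = 0.997

[A⁻]/[HA] = 0.997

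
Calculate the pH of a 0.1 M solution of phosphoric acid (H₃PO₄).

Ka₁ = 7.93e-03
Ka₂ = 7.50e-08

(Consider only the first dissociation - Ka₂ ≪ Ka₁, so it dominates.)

First dissociation dominates. From Ka₁ = [H⁺][HA⁻]/[H₂A], x² + Ka₁·x − Ka₁·C = 0 with C = 0.1 M and Ka₁ = 7.93e-03. Solving: [H⁺] = (−Ka₁ + √(Ka₁² + 4·Ka₁·C)) / 2 = 2.4473e-02 M. pH = -log(2.4473e-02) = 1.61.

pH = 1.61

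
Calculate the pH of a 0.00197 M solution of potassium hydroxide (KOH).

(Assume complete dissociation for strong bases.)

[OH⁻] = 0.00197 M for strong base. pOH = -log[OH⁻] = 2.71, pH = 14 - pOH

pH = 11.29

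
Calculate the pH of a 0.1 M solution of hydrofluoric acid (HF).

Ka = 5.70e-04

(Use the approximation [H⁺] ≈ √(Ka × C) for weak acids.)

[H⁺] = √(Ka × C) = √(5.70e-04 × 0.1) = 7.5498e-03. pH = -log(7.5498e-03)

pH = 2.12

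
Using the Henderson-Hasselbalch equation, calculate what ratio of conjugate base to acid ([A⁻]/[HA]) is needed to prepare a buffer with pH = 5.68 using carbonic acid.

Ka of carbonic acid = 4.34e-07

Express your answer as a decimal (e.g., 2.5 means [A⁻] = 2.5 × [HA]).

pKa = -log(4.34e-07) = 6.3625. pH = pKa + log([A⁻]/[HA]), so log([A⁻]/[HA]) = pH − pKa = 5.68 − 6.3625 = -0.6825. [A⁻]/[HA] = 10^(-0.6825) = 0.208

[A⁻]/[HA] = 0.208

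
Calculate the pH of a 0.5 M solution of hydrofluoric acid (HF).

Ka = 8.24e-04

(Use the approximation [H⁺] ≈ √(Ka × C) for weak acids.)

[H⁺] = √(Ka × C) = √(8.24e-04 × 0.5) = 2.0298e-02. pH = -log(2.0298e-02)

pH = 1.69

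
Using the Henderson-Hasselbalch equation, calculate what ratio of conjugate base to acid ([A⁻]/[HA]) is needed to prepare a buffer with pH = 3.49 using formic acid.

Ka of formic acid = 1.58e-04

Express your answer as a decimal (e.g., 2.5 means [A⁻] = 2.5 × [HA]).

pKa = -log(1.58e-04) = 3.8013. pH = pKa + log([A⁻]/[HA]), so log([A⁻]/[HA]) = pH − pKa = 3.49 − 3.8013 = -0.3113. [A⁻]/[HA] = 10^(-0.3113) = 0.488

[A⁻]/[HA] = 0.488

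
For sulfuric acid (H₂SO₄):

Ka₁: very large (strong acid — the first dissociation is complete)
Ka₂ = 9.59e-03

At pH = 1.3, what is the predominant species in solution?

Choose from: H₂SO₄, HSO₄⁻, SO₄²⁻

The first dissociation is complete, so H₂SO₄ itself is never the predominant species in water; pKa₂ = -log(9.59e-03) = 2.02. For a polyprotic acid the predominant species crosses at each pKa: below pKa_n the protonated form dominates, above it the deprotonated form does. At pH = 1.3, the predominant species is HSO₄⁻.

HSO₄⁻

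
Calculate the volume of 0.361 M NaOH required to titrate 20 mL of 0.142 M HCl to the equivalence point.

At equivalence: moles acid = moles base. moles HCl = 0.142 × 20/1000 = 0.00284 mol. V_base = moles / 0.361 × 1000 = 7.9 mL.

V_{base} = 7.9 mL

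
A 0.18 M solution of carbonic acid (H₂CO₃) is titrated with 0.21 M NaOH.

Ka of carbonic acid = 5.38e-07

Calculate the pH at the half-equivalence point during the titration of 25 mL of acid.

At half-equivalence [HA] = [A⁻], so Henderson-Hasselbalch gives pH = pKa = -log(5.38e-07) = 6.27.

pH = pKa = 6.27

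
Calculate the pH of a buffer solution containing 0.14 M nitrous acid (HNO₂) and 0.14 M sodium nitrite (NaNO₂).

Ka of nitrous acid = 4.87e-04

pKa = -log(4.87e-04) = 3.31. pH = pKa + log([A⁻]/[HA]) = 3.31 + log(0.14/0.14)

pH = 3.31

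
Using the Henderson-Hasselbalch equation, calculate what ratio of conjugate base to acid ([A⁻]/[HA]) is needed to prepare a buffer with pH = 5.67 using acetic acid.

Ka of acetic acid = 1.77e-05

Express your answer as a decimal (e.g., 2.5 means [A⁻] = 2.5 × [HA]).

pKa = -log(1.77e-05) = 4.7520. pH = pKa + log([A⁻]/[HA]), so log([A⁻]/[HA]) = pH − pKa = 5.67 − 4.7520 = 0.9180. [A⁻]/[HA] = 10^(0.9180) = 8.28

[A⁻]/[HA] = 8.28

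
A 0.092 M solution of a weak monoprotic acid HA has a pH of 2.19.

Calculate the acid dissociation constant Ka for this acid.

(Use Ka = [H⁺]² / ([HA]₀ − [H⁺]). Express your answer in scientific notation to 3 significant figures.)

[H⁺] = 10^(−pH) = 10^(−2.19) = 6.457e-03 M. For HA ⇌ H⁺ + A⁻, Ka = [H⁺][A⁻]/[HA] = [H⁺]² / ([HA]₀ − [H⁺]) = (6.457e-03)² / (0.092 − 6.457e-03) = 4.87e-04.

K_a = 4.87e-04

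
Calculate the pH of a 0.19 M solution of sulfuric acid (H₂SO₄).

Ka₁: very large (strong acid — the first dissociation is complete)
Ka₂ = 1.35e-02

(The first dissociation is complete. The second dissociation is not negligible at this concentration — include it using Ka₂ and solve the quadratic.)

First dissociation is complete: [H⁺]₀ = [HSO₄⁻]₀ = C = 0.19 M. Second dissociation HSO₄⁻ ⇌ H⁺ + SO₄²⁻: let x = [SO₄²⁻]. Ka₂ = (C + x)·x / (C − x) = 1.35e-02 → x² + (C + Ka₂)·x − Ka₂·C = 0 → x² + 0.20350·x − 2.565e-03 = 0. x = (−0.20350 + √(0.20350² + 4 × 2.565e-03)) / 2 = 1.1908e-02 M. [H⁺] = C + x = 0.19 + 1.1908e-02 = 2.0191e-01 M. pH = -log(2.0191e-01) = 0.69.

pH = 0.69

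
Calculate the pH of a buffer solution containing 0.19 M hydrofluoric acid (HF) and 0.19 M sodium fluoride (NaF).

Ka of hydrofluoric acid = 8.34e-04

pKa = -log(8.34e-04) = 3.08. pH = pKa + log([A⁻]/[HA]) = 3.08 + log(0.19/0.19)

pH = 3.08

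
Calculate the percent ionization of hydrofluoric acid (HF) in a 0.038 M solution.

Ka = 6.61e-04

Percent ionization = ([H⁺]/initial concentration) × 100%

Using Ka equilibrium: x² + Ka×x - Ka×C = 0. Solving: [H⁺] = 4.6922e-03. Percent = (4.6922e-03/0.038) × 100

Percent ionization = 12.3%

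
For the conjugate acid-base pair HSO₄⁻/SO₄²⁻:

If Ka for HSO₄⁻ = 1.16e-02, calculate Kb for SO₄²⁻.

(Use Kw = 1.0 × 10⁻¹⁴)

For a conjugate pair Ka × Kb = Kw, so Kb = Kw/Ka = 1.0 × 10⁻¹⁴ / 1.16e-02 = 8.62e-13.

K_b = 8.62e-13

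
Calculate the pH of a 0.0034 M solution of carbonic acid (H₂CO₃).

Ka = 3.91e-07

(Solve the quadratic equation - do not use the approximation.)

x² + Ka×x - Ka×C = 0. Using quadratic formula: [H⁺] = 3.6266e-05

pH = 4.44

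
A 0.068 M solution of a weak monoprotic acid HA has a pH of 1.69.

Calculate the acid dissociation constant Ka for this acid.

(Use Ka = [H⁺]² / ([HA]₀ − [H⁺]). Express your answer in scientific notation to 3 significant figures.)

[H⁺] = 10^(−pH) = 10^(−1.69) = 2.042e-02 M. For HA ⇌ H⁺ + A⁻, Ka = [H⁺][A⁻]/[HA] = [H⁺]² / ([HA]₀ − [H⁺]) = (2.042e-02)² / (0.068 − 2.042e-02) = 8.76e-03.

K_a = 8.76e-03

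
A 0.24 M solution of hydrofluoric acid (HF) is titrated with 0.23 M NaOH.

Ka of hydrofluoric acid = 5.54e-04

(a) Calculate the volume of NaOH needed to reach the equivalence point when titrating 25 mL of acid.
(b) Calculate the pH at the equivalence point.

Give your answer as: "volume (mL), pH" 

moles acid = 0.24 × 25/1000 = 0.006 mol; V_base = moles/0.23 × 1000 = 26.1 mL. At equivalence only the conjugate base is present: [A⁻] = 0.006/0.051 = 1.1745e-01 M. Kb = Kw/Ka = 1.81e-11; [OH⁻] = √(Kb × [A⁻]) = 1.4560e-06; pOH = 5.84; pH = 14 - pOH = 8.16.

V = 26.1 mL, pH = 8.16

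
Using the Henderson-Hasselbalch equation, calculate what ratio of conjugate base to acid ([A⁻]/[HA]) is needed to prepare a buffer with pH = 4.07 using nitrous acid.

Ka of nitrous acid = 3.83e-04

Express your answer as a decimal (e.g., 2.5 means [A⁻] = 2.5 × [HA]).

pKa = -log(3.83e-04) = 3.4168. pH = pKa + log([A⁻]/[HA]), so log([A⁻]/[HA]) = pH − pKa = 4.07 − 3.4168 = 0.6532. [A⁻]/[HA] = 10^(0.6532) = 4.50

[A⁻]/[HA] = 4.50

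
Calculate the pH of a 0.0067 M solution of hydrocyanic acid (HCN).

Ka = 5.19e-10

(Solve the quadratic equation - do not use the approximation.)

x² + Ka×x - Ka×C = 0. Using quadratic formula: [H⁺] = 1.8645e-06

pH = 5.73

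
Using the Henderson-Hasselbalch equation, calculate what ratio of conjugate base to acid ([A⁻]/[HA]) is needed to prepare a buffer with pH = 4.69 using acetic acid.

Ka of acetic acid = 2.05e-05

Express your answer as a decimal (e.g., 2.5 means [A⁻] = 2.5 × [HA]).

pKa = -log(2.05e-05) = 4.6882. pH = pKa + log([A⁻]/[HA]), so log([A⁻]/[HA]) = pH − pKa = 4.69 − 4.6882 = 0.0018. [A⁻]/[HA] = 10^(0.0018) = 1.00

[A⁻]/[HA] = 1.00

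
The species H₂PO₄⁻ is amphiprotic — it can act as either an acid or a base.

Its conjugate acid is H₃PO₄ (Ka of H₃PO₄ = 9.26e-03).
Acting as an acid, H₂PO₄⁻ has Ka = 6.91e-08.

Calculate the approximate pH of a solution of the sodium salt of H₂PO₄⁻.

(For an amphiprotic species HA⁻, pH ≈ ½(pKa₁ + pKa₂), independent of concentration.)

pKa₁ = -log(9.26e-03) = 2.03; pKa₂ = -log(6.91e-08) = 7.16. For an amphiprotic species, pH ≈ ½(pKa₁ + pKa₂) = ½(2.03 + 7.16) = 4.60.

pH = 4.60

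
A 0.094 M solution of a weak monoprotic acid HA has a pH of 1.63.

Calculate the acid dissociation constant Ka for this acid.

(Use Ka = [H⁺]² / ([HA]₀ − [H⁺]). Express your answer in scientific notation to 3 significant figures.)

[H⁺] = 10^(−pH) = 10^(−1.63) = 2.344e-02 M. For HA ⇌ H⁺ + A⁻, Ka = [H⁺][A⁻]/[HA] = [H⁺]² / ([HA]₀ − [H⁺]) = (2.344e-02)² / (0.094 − 2.344e-02) = 7.79e-03.

K_a = 7.79e-03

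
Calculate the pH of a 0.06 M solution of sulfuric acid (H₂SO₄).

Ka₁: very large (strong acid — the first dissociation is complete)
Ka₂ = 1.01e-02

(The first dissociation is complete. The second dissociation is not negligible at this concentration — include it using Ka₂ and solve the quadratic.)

First dissociation is complete: [H⁺]₀ = [HSO₄⁻]₀ = C = 0.06 M. Second dissociation HSO₄⁻ ⇌ H⁺ + SO₄²⁻: let x = [SO₄²⁻]. Ka₂ = (C + x)·x / (C − x) = 1.01e-02 → x² + (C + Ka₂)·x − Ka₂·C = 0 → x² + 0.07010·x − 6.060e-04 = 0. x = (−0.07010 + √(0.07010² + 4 × 6.060e-04)) / 2 = 7.7811e-03 M. [H⁺] = C + x = 0.06 + 7.7811e-03 = 6.7781e-02 M. pH = -log(6.7781e-02) = 1.17.

pH = 1.17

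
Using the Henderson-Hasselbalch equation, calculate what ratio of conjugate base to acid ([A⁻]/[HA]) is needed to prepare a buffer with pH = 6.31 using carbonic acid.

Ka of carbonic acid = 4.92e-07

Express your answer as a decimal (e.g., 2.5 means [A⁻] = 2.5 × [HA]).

pKa = -log(4.92e-07) = 6.3080. pH = pKa + log([A⁻]/[HA]), so log([A⁻]/[HA]) = pH − pKa = 6.31 − 6.3080 = 0.0020. [A⁻]/[HA] = 10^(0.0020) = 1.00

[A⁻]/[HA] = 1.00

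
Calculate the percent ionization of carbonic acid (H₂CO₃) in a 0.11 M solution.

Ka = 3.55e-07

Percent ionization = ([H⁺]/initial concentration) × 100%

Using Ka equilibrium: x² + Ka×x - Ka×C = 0. Solving: [H⁺] = 1.9743e-04. Percent = (1.9743e-04/0.11) × 100

Percent ionization = 0.179%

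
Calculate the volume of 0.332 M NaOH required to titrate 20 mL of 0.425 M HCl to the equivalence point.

At equivalence: moles acid = moles base. moles HCl = 0.425 × 20/1000 = 0.0085 mol. V_base = moles / 0.332 × 1000 = 25.6 mL.

V_{base} = 25.6 mL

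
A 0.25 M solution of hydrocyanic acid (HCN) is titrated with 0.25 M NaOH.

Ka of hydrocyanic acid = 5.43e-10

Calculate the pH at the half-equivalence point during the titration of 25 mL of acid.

At half-equivalence [HA] = [A⁻], so Henderson-Hasselbalch gives pH = pKa = -log(5.43e-10) = 9.27.

pH = pKa = 9.27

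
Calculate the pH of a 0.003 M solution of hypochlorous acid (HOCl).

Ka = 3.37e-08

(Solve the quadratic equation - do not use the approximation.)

x² + Ka×x - Ka×C = 0. Using quadratic formula: [H⁺] = 1.0038e-05

pH = 5.00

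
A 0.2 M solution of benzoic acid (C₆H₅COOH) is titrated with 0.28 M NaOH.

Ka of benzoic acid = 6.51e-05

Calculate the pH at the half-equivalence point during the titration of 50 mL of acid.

At half-equivalence [HA] = [A⁻], so Henderson-Hasselbalch gives pH = pKa = -log(6.51e-05) = 4.19.

pH = pKa = 4.19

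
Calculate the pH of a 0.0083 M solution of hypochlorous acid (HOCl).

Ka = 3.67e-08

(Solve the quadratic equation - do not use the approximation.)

x² + Ka×x - Ka×C = 0. Using quadratic formula: [H⁺] = 1.7435e-05

pH = 4.76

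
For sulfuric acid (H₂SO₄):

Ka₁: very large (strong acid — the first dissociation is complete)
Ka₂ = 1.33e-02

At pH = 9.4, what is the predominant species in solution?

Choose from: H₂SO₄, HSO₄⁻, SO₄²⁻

The first dissociation is complete, so H₂SO₄ itself is never the predominant species in water; pKa₂ = -log(1.33e-02) = 1.88. For a polyprotic acid the predominant species crosses at each pKa: below pKa_n the protonated form dominates, above it the deprotonated form does. At pH = 9.4, the predominant species is SO₄²⁻.

SO₄²⁻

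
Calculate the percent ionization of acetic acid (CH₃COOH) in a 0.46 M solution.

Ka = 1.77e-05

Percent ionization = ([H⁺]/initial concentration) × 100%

Using Ka equilibrium: x² + Ka×x - Ka×C = 0. Solving: [H⁺] = 2.8446e-03. Percent = (2.8446e-03/0.46) × 100

Percent ionization = 0.618%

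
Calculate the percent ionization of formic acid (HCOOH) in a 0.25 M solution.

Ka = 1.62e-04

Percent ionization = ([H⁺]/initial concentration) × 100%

Using Ka equilibrium: x² + Ka×x - Ka×C = 0. Solving: [H⁺] = 6.2835e-03. Percent = (6.2835e-03/0.25) × 100

Percent ionization = 2.51%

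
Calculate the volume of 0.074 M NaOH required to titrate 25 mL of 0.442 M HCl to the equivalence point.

At equivalence: moles acid = moles base. moles HCl = 0.442 × 25/1000 = 0.01105 mol. V_base = moles / 0.074 × 1000 = 149.3 mL.

V_{base} = 149.3 mL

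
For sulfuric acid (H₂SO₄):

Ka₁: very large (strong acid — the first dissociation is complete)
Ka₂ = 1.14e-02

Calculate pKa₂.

pKa₂ = -log(Ka₂) = -log(1.14e-02) = 1.94.

pK_{a2} = 1.94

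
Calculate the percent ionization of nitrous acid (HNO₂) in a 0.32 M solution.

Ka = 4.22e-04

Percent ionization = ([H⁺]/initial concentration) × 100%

Using Ka equilibrium: x² + Ka×x - Ka×C = 0. Solving: [H⁺] = 1.1412e-02. Percent = (1.1412e-02/0.32) × 100

Percent ionization = 3.57%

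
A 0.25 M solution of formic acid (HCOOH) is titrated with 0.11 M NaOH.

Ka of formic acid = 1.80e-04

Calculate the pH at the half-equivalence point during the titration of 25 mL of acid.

At half-equivalence [HA] = [A⁻], so Henderson-Hasselbalch gives pH = pKa = -log(1.80e-04) = 3.74.

pH = pKa = 3.74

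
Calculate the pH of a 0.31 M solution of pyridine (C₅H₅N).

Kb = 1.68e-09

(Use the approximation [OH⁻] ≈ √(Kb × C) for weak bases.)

[OH⁻] = √(Kb × C) = √(1.68e-09 × 0.31) = 2.2821e-05. pOH = 4.64, pH = 14 - pOH

pH = 9.36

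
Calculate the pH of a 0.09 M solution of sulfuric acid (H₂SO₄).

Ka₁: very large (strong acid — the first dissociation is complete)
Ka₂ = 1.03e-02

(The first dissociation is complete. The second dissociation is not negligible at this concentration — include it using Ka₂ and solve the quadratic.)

First dissociation is complete: [H⁺]₀ = [HSO₄⁻]₀ = C = 0.09 M. Second dissociation HSO₄⁻ ⇌ H⁺ + SO₄²⁻: let x = [SO₄²⁻]. Ka₂ = (C + x)·x / (C − x) = 1.03e-02 → x² + (C + Ka₂)·x − Ka₂·C = 0 → x² + 0.10030·x − 9.270e-04 = 0. x = (−0.10030 + √(0.10030² + 4 × 9.270e-04)) / 2 = 8.5188e-03 M. [H⁺] = C + x = 0.09 + 8.5188e-03 = 9.8519e-02 M. pH = -log(9.8519e-02) = 1.01.

pH = 1.01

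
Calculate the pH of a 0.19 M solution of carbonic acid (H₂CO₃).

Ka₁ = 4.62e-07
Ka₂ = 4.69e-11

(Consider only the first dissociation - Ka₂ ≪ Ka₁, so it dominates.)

First dissociation dominates. From Ka₁ = [H⁺][HA⁻]/[H₂A], x² + Ka₁·x − Ka₁·C = 0 with C = 0.19 M and Ka₁ = 4.62e-07. Solving: [H⁺] = (−Ka₁ + √(Ka₁² + 4·Ka₁·C)) / 2 = 2.9605e-04 M. pH = -log(2.9605e-04) = 3.53.

pH = 3.53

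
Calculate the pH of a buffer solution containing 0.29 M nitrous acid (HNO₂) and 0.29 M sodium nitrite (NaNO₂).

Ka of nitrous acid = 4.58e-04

pKa = -log(4.58e-04) = 3.34. pH = pKa + log([A⁻]/[HA]) = 3.34 + log(0.29/0.29)

pH = 3.34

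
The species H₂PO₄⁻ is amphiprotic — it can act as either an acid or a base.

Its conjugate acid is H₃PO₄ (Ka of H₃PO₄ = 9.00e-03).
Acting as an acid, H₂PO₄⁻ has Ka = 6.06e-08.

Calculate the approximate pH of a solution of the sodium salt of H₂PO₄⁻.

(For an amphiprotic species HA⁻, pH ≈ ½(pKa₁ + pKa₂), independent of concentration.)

pKa₁ = -log(9.00e-03) = 2.05; pKa₂ = -log(6.06e-08) = 7.22. For an amphiprotic species, pH ≈ ½(pKa₁ + pKa₂) = ½(2.05 + 7.22) = 4.63.

pH = 4.63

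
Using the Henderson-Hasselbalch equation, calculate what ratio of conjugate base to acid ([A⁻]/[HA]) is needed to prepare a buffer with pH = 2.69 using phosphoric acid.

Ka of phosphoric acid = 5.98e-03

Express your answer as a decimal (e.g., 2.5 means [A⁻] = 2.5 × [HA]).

pKa = -log(5.98e-03) = 2.2233. pH = pKa + log([A⁻]/[HA]), so log([A⁻]/[HA]) = pH − pKa = 2.69 − 2.2233 = 0.4667. [A⁻]/[HA] = 10^(0.4667) = 2.93

[A⁻]/[HA] = 2.93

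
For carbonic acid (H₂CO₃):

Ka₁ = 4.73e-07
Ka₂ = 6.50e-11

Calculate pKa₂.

pKa₂ = -log(Ka₂) = -log(6.50e-11) = 10.19.

pK_{a2} = 10.19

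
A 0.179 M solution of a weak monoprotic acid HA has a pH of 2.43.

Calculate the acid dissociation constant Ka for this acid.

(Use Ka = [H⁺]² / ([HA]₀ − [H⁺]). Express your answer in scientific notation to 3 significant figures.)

[H⁺] = 10^(−pH) = 10^(−2.43) = 3.715e-03 M. For HA ⇌ H⁺ + A⁻, Ka = [H⁺][A⁻]/[HA] = [H⁺]² / ([HA]₀ − [H⁺]) = (3.715e-03)² / (0.179 − 3.715e-03) = 7.88e-05.

K_a = 7.88e-05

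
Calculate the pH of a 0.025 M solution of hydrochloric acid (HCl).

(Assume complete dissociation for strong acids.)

[H⁺] = 0.025 M for strong acid. pH = -log[H⁺] = -log(0.025)

pH = 1.60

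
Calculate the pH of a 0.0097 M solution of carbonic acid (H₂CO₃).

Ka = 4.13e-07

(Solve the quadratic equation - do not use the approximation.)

x² + Ka×x - Ka×C = 0. Using quadratic formula: [H⁺] = 6.3088e-05

pH = 4.20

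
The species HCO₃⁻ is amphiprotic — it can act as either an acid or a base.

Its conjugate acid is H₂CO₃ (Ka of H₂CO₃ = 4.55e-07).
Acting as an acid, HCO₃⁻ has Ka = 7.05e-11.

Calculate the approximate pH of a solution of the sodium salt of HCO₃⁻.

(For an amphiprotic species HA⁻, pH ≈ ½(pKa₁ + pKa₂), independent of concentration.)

pKa₁ = -log(4.55e-07) = 6.34; pKa₂ = -log(7.05e-11) = 10.15. For an amphiprotic species, pH ≈ ½(pKa₁ + pKa₂) = ½(6.34 + 10.15) = 8.25.

pH = 8.25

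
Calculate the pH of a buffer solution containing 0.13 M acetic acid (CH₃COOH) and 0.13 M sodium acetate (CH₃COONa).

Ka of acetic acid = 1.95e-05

pKa = -log(1.95e-05) = 4.71. pH = pKa + log([A⁻]/[HA]) = 4.71 + log(0.13/0.13)

pH = 4.71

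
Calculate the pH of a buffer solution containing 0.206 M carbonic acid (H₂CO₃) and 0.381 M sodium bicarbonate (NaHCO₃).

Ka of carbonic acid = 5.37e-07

pKa = -log(5.37e-07) = 6.27. pH = pKa + log([A⁻]/[HA]) = 6.27 + log(0.381/0.206)

pH = 6.54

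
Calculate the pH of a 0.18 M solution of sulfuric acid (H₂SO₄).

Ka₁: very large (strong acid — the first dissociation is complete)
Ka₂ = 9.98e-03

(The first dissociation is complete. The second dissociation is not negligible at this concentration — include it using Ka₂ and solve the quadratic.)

First dissociation is complete: [H⁺]₀ = [HSO₄⁻]₀ = C = 0.18 M. Second dissociation HSO₄⁻ ⇌ H⁺ + SO₄²⁻: let x = [SO₄²⁻]. Ka₂ = (C + x)·x / (C − x) = 9.98e-03 → x² + (C + Ka₂)·x − Ka₂·C = 0 → x² + 0.18998·x − 1.796e-03 = 0. x = (−0.18998 + √(0.18998² + 4 × 1.796e-03)) / 2 = 9.0268e-03 M. [H⁺] = C + x = 0.18 + 9.0268e-03 = 1.8903e-01 M. pH = -log(1.8903e-01) = 0.72.

pH = 0.72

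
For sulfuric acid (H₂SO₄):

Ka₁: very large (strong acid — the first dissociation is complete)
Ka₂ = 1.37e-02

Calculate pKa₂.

pKa₂ = -log(Ka₂) = -log(1.37e-02) = 1.86.

pK_{a2} = 1.86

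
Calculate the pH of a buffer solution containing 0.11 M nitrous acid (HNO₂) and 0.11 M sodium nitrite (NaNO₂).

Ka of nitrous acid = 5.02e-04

pKa = -log(5.02e-04) = 3.30. pH = pKa + log([A⁻]/[HA]) = 3.30 + log(0.11/0.11)

pH = 3.30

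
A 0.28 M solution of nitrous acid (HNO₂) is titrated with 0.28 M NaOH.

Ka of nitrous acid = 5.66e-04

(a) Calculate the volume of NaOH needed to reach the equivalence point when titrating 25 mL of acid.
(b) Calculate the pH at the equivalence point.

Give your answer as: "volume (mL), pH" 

moles acid = 0.28 × 25/1000 = 0.007 mol; V_base = moles/0.28 × 1000 = 25.0 mL. At equivalence only the conjugate base is present: [A⁻] = 0.007/0.050 = 1.4000e-01 M. Kb = Kw/Ka = 1.77e-11; [OH⁻] = √(Kb × [A⁻]) = 1.5727e-06; pOH = 5.80; pH = 14 - pOH = 8.20.

V = 25.0 mL, pH = 8.20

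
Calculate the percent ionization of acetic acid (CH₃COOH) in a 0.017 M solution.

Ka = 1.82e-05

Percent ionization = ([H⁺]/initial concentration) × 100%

Using Ka equilibrium: x² + Ka×x - Ka×C = 0. Solving: [H⁺] = 5.4721e-04. Percent = (5.4721e-04/0.017) × 100

Percent ionization = 3.22%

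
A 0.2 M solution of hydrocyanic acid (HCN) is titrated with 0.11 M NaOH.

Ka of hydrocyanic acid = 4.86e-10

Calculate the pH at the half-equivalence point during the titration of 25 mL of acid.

At half-equivalence [HA] = [A⁻], so Henderson-Hasselbalch gives pH = pKa = -log(4.86e-10) = 9.31.

pH = pKa = 9.31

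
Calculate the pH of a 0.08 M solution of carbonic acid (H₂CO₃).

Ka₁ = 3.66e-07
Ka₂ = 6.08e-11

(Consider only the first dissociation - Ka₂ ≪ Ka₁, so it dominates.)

First dissociation dominates. From Ka₁ = [H⁺][HA⁻]/[H₂A], x² + Ka₁·x − Ka₁·C = 0 with C = 0.08 M and Ka₁ = 3.66e-07. Solving: [H⁺] = (−Ka₁ + √(Ka₁² + 4·Ka₁·C)) / 2 = 1.7093e-04 M. pH = -log(1.7093e-04) = 3.77.

pH = 3.77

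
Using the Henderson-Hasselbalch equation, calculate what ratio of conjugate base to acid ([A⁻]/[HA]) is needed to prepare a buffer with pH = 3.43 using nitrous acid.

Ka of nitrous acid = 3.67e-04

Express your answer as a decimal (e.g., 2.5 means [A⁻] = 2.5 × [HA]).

pKa = -log(3.67e-04) = 3.4353. pH = pKa + log([A⁻]/[HA]), so log([A⁻]/[HA]) = pH − pKa = 3.43 − 3.4353 = -0.0053. [A⁻]/[HA] = 10^(-0.0053) = 0.988

[A⁻]/[HA] = 0.988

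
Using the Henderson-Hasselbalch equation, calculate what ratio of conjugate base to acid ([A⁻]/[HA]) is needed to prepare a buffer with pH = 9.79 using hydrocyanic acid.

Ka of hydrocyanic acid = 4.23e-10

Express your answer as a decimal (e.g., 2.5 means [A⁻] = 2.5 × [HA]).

pKa = -log(4.23e-10) = 9.3737. pH = pKa + log([A⁻]/[HA]), so log([A⁻]/[HA]) = pH − pKa = 9.79 − 9.3737 = 0.4163. [A⁻]/[HA] = 10^(0.4163) = 2.61

[A⁻]/[HA] = 2.61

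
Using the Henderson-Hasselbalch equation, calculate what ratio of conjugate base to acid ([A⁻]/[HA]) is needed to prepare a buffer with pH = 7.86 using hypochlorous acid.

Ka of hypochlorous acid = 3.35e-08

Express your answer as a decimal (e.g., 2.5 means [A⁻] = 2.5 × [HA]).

pKa = -log(3.35e-08) = 7.4750. pH = pKa + log([A⁻]/[HA]), so log([A⁻]/[HA]) = pH − pKa = 7.86 − 7.4750 = 0.3850. [A⁻]/[HA] = 10^(0.3850) = 2.43

[A⁻]/[HA] = 2.43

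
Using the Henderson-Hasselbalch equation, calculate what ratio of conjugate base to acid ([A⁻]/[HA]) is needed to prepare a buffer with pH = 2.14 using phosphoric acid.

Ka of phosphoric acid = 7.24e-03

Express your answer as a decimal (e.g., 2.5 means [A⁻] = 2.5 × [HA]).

pKa = -log(7.24e-03) = 2.1403. pH = pKa + log([A⁻]/[HA]), so log([A⁻]/[HA]) = pH − pKa = 2.14 − 2.1403 = -0.0003. [A⁻]/[HA] = 10^(-0.0003) = 0.999

[A⁻]/[HA] = 0.999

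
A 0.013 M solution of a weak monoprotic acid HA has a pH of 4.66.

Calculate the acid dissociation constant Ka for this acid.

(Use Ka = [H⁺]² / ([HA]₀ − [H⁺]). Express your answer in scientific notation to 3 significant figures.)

[H⁺] = 10^(−pH) = 10^(−4.66) = 2.188e-05 M. For HA ⇌ H⁺ + A⁻, Ka = [H⁺][A⁻]/[HA] = [H⁺]² / ([HA]₀ − [H⁺]) = (2.188e-05)² / (0.013 − 2.188e-05) = 3.69e-08.

K_a = 3.69e-08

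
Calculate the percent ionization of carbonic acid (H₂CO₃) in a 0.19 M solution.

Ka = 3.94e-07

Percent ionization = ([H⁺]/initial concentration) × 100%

Using Ka equilibrium: x² + Ka×x - Ka×C = 0. Solving: [H⁺] = 2.7341e-04. Percent = (2.7341e-04/0.19) × 100

Percent ionization = 0.144%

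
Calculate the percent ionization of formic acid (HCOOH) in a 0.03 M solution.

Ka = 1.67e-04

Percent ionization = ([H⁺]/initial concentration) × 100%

Using Ka equilibrium: x² + Ka×x - Ka×C = 0. Solving: [H⁺] = 2.1564e-03. Percent = (2.1564e-03/0.03) × 100

Percent ionization = 7.19%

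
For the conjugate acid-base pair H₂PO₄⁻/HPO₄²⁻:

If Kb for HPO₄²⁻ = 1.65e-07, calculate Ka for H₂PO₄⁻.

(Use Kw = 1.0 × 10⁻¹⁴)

For a conjugate pair Ka × Kb = Kw, so Ka = Kw/Kb = 1.0 × 10⁻¹⁴ / 1.65e-07 = 6.06e-08.

K_a = 6.06e-08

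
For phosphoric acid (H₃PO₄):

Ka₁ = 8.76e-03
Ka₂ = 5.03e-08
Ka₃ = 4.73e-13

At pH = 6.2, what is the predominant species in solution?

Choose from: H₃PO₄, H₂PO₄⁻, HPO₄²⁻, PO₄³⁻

pKa₁ = 2.06, pKa₂ = 7.30, pKa₃ = 12.33. For a polyprotic acid the predominant species crosses at each pKa: below pKa_n the protonated form dominates, above it the deprotonated form does. At pH = 6.2, the predominant species is H₂PO₄⁻.

H₂PO₄⁻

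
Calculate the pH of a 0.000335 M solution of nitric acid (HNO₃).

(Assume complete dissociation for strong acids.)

[H⁺] = 0.000335 M for strong acid. pH = -log[H⁺] = -log(0.000335)

pH = 3.47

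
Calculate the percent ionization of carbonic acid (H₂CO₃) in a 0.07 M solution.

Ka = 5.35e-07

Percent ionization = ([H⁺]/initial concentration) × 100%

Using Ka equilibrium: x² + Ka×x - Ka×C = 0. Solving: [H⁺] = 1.9325e-04. Percent = (1.9325e-04/0.07) × 100

Percent ionization = 0.276%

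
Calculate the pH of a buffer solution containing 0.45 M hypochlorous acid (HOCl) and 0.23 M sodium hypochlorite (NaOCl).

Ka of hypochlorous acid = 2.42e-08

pKa = -log(2.42e-08) = 7.62. pH = pKa + log([A⁻]/[HA]) = 7.62 + log(0.23/0.45)

pH = 7.32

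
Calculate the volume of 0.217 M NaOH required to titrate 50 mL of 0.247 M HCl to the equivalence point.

At equivalence: moles acid = moles base. moles HCl = 0.247 × 50/1000 = 0.01235 mol. V_base = moles / 0.217 × 1000 = 56.9 mL.

V_{base} = 56.9 mL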